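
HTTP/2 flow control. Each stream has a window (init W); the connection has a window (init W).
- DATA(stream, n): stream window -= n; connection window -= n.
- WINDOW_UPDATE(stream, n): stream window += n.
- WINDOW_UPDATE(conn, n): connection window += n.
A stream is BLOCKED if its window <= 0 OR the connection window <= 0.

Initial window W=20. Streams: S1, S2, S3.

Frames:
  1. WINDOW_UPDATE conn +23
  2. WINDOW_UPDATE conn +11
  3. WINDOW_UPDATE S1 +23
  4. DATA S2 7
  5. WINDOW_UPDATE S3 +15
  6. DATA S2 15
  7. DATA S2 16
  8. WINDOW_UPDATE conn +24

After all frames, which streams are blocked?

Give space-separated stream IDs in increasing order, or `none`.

Op 1: conn=43 S1=20 S2=20 S3=20 blocked=[]
Op 2: conn=54 S1=20 S2=20 S3=20 blocked=[]
Op 3: conn=54 S1=43 S2=20 S3=20 blocked=[]
Op 4: conn=47 S1=43 S2=13 S3=20 blocked=[]
Op 5: conn=47 S1=43 S2=13 S3=35 blocked=[]
Op 6: conn=32 S1=43 S2=-2 S3=35 blocked=[2]
Op 7: conn=16 S1=43 S2=-18 S3=35 blocked=[2]
Op 8: conn=40 S1=43 S2=-18 S3=35 blocked=[2]

Answer: S2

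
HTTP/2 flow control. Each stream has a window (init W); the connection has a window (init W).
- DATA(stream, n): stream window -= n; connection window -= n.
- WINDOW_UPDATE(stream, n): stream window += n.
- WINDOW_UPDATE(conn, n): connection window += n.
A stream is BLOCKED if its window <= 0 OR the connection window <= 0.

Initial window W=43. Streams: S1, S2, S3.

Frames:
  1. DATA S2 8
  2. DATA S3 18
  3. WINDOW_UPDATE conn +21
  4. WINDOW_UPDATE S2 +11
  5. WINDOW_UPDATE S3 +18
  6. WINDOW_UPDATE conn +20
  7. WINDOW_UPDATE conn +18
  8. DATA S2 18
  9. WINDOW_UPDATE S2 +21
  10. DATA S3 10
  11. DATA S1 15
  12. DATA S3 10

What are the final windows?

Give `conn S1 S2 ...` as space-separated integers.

Answer: 23 28 49 23

Derivation:
Op 1: conn=35 S1=43 S2=35 S3=43 blocked=[]
Op 2: conn=17 S1=43 S2=35 S3=25 blocked=[]
Op 3: conn=38 S1=43 S2=35 S3=25 blocked=[]
Op 4: conn=38 S1=43 S2=46 S3=25 blocked=[]
Op 5: conn=38 S1=43 S2=46 S3=43 blocked=[]
Op 6: conn=58 S1=43 S2=46 S3=43 blocked=[]
Op 7: conn=76 S1=43 S2=46 S3=43 blocked=[]
Op 8: conn=58 S1=43 S2=28 S3=43 blocked=[]
Op 9: conn=58 S1=43 S2=49 S3=43 blocked=[]
Op 10: conn=48 S1=43 S2=49 S3=33 blocked=[]
Op 11: conn=33 S1=28 S2=49 S3=33 blocked=[]
Op 12: conn=23 S1=28 S2=49 S3=23 blocked=[]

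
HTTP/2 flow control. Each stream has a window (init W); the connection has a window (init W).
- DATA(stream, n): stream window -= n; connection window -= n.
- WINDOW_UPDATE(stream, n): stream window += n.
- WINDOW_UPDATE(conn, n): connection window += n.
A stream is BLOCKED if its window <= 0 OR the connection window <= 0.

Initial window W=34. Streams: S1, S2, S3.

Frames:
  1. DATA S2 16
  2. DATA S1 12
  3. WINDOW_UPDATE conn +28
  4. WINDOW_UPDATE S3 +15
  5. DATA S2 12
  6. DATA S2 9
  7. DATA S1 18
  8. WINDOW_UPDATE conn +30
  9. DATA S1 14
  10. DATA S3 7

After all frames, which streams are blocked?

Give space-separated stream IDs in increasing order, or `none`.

Op 1: conn=18 S1=34 S2=18 S3=34 blocked=[]
Op 2: conn=6 S1=22 S2=18 S3=34 blocked=[]
Op 3: conn=34 S1=22 S2=18 S3=34 blocked=[]
Op 4: conn=34 S1=22 S2=18 S3=49 blocked=[]
Op 5: conn=22 S1=22 S2=6 S3=49 blocked=[]
Op 6: conn=13 S1=22 S2=-3 S3=49 blocked=[2]
Op 7: conn=-5 S1=4 S2=-3 S3=49 blocked=[1, 2, 3]
Op 8: conn=25 S1=4 S2=-3 S3=49 blocked=[2]
Op 9: conn=11 S1=-10 S2=-3 S3=49 blocked=[1, 2]
Op 10: conn=4 S1=-10 S2=-3 S3=42 blocked=[1, 2]

Answer: S1 S2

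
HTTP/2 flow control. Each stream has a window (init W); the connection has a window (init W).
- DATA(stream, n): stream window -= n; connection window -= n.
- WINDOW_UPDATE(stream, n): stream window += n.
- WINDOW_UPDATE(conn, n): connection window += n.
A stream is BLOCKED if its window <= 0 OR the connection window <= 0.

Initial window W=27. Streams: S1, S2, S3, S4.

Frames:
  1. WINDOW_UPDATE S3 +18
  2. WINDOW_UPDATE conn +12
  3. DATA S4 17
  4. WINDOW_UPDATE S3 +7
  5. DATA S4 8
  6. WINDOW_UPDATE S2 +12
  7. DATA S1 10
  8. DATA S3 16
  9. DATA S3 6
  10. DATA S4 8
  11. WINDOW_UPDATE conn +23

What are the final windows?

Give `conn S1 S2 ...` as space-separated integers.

Op 1: conn=27 S1=27 S2=27 S3=45 S4=27 blocked=[]
Op 2: conn=39 S1=27 S2=27 S3=45 S4=27 blocked=[]
Op 3: conn=22 S1=27 S2=27 S3=45 S4=10 blocked=[]
Op 4: conn=22 S1=27 S2=27 S3=52 S4=10 blocked=[]
Op 5: conn=14 S1=27 S2=27 S3=52 S4=2 blocked=[]
Op 6: conn=14 S1=27 S2=39 S3=52 S4=2 blocked=[]
Op 7: conn=4 S1=17 S2=39 S3=52 S4=2 blocked=[]
Op 8: conn=-12 S1=17 S2=39 S3=36 S4=2 blocked=[1, 2, 3, 4]
Op 9: conn=-18 S1=17 S2=39 S3=30 S4=2 blocked=[1, 2, 3, 4]
Op 10: conn=-26 S1=17 S2=39 S3=30 S4=-6 blocked=[1, 2, 3, 4]
Op 11: conn=-3 S1=17 S2=39 S3=30 S4=-6 blocked=[1, 2, 3, 4]

Answer: -3 17 39 30 -6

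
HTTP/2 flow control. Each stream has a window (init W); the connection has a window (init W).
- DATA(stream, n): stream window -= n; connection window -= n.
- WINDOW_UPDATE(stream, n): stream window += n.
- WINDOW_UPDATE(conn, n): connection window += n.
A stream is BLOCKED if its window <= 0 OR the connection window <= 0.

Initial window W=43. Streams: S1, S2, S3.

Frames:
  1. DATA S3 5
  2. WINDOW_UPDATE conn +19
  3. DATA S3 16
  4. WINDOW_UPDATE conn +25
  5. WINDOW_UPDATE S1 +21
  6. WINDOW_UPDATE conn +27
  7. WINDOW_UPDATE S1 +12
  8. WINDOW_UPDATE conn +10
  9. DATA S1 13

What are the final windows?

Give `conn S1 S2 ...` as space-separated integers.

Op 1: conn=38 S1=43 S2=43 S3=38 blocked=[]
Op 2: conn=57 S1=43 S2=43 S3=38 blocked=[]
Op 3: conn=41 S1=43 S2=43 S3=22 blocked=[]
Op 4: conn=66 S1=43 S2=43 S3=22 blocked=[]
Op 5: conn=66 S1=64 S2=43 S3=22 blocked=[]
Op 6: conn=93 S1=64 S2=43 S3=22 blocked=[]
Op 7: conn=93 S1=76 S2=43 S3=22 blocked=[]
Op 8: conn=103 S1=76 S2=43 S3=22 blocked=[]
Op 9: conn=90 S1=63 S2=43 S3=22 blocked=[]

Answer: 90 63 43 22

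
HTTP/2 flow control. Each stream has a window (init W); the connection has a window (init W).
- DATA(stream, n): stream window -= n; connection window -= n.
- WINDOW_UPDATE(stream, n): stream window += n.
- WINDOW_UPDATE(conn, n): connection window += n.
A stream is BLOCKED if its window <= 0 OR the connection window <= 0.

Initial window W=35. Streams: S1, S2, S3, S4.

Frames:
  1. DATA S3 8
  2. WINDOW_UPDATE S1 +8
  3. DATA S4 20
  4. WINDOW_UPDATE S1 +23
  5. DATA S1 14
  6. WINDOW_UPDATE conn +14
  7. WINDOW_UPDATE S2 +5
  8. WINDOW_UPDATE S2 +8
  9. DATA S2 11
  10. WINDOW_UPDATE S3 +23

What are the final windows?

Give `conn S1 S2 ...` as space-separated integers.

Op 1: conn=27 S1=35 S2=35 S3=27 S4=35 blocked=[]
Op 2: conn=27 S1=43 S2=35 S3=27 S4=35 blocked=[]
Op 3: conn=7 S1=43 S2=35 S3=27 S4=15 blocked=[]
Op 4: conn=7 S1=66 S2=35 S3=27 S4=15 blocked=[]
Op 5: conn=-7 S1=52 S2=35 S3=27 S4=15 blocked=[1, 2, 3, 4]
Op 6: conn=7 S1=52 S2=35 S3=27 S4=15 blocked=[]
Op 7: conn=7 S1=52 S2=40 S3=27 S4=15 blocked=[]
Op 8: conn=7 S1=52 S2=48 S3=27 S4=15 blocked=[]
Op 9: conn=-4 S1=52 S2=37 S3=27 S4=15 blocked=[1, 2, 3, 4]
Op 10: conn=-4 S1=52 S2=37 S3=50 S4=15 blocked=[1, 2, 3, 4]

Answer: -4 52 37 50 15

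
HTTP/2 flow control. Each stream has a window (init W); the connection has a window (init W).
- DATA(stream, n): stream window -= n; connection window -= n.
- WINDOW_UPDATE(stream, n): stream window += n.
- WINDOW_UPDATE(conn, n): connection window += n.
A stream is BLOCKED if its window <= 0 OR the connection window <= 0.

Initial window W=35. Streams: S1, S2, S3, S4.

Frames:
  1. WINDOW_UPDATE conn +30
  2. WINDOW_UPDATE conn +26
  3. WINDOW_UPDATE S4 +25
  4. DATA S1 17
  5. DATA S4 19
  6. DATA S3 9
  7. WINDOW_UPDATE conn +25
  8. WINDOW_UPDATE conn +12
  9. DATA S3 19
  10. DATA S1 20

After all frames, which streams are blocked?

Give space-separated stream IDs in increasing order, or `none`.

Op 1: conn=65 S1=35 S2=35 S3=35 S4=35 blocked=[]
Op 2: conn=91 S1=35 S2=35 S3=35 S4=35 blocked=[]
Op 3: conn=91 S1=35 S2=35 S3=35 S4=60 blocked=[]
Op 4: conn=74 S1=18 S2=35 S3=35 S4=60 blocked=[]
Op 5: conn=55 S1=18 S2=35 S3=35 S4=41 blocked=[]
Op 6: conn=46 S1=18 S2=35 S3=26 S4=41 blocked=[]
Op 7: conn=71 S1=18 S2=35 S3=26 S4=41 blocked=[]
Op 8: conn=83 S1=18 S2=35 S3=26 S4=41 blocked=[]
Op 9: conn=64 S1=18 S2=35 S3=7 S4=41 blocked=[]
Op 10: conn=44 S1=-2 S2=35 S3=7 S4=41 blocked=[1]

Answer: S1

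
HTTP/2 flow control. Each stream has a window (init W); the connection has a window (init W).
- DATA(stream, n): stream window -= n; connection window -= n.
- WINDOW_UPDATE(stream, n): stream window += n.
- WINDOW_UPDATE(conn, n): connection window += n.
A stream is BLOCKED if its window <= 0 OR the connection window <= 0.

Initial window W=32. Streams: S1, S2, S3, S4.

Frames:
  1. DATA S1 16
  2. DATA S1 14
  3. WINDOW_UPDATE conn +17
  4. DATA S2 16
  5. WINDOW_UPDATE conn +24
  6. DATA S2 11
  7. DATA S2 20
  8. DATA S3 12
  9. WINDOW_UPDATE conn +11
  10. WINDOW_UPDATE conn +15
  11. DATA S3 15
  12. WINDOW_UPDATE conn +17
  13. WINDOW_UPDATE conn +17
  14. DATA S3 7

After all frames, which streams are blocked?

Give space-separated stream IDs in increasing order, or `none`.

Answer: S2 S3

Derivation:
Op 1: conn=16 S1=16 S2=32 S3=32 S4=32 blocked=[]
Op 2: conn=2 S1=2 S2=32 S3=32 S4=32 blocked=[]
Op 3: conn=19 S1=2 S2=32 S3=32 S4=32 blocked=[]
Op 4: conn=3 S1=2 S2=16 S3=32 S4=32 blocked=[]
Op 5: conn=27 S1=2 S2=16 S3=32 S4=32 blocked=[]
Op 6: conn=16 S1=2 S2=5 S3=32 S4=32 blocked=[]
Op 7: conn=-4 S1=2 S2=-15 S3=32 S4=32 blocked=[1, 2, 3, 4]
Op 8: conn=-16 S1=2 S2=-15 S3=20 S4=32 blocked=[1, 2, 3, 4]
Op 9: conn=-5 S1=2 S2=-15 S3=20 S4=32 blocked=[1, 2, 3, 4]
Op 10: conn=10 S1=2 S2=-15 S3=20 S4=32 blocked=[2]
Op 11: conn=-5 S1=2 S2=-15 S3=5 S4=32 blocked=[1, 2, 3, 4]
Op 12: conn=12 S1=2 S2=-15 S3=5 S4=32 blocked=[2]
Op 13: conn=29 S1=2 S2=-15 S3=5 S4=32 blocked=[2]
Op 14: conn=22 S1=2 S2=-15 S3=-2 S4=32 blocked=[2, 3]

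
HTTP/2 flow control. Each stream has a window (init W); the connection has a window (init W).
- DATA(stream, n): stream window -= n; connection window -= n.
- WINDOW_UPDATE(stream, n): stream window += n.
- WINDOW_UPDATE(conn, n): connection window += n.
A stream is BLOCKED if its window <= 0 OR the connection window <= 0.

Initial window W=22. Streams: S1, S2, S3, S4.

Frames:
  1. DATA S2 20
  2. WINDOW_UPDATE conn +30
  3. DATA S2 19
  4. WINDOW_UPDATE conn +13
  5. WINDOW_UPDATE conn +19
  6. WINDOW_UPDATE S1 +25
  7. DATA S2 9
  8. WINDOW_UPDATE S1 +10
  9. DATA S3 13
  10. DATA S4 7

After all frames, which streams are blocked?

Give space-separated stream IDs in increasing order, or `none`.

Answer: S2

Derivation:
Op 1: conn=2 S1=22 S2=2 S3=22 S4=22 blocked=[]
Op 2: conn=32 S1=22 S2=2 S3=22 S4=22 blocked=[]
Op 3: conn=13 S1=22 S2=-17 S3=22 S4=22 blocked=[2]
Op 4: conn=26 S1=22 S2=-17 S3=22 S4=22 blocked=[2]
Op 5: conn=45 S1=22 S2=-17 S3=22 S4=22 blocked=[2]
Op 6: conn=45 S1=47 S2=-17 S3=22 S4=22 blocked=[2]
Op 7: conn=36 S1=47 S2=-26 S3=22 S4=22 blocked=[2]
Op 8: conn=36 S1=57 S2=-26 S3=22 S4=22 blocked=[2]
Op 9: conn=23 S1=57 S2=-26 S3=9 S4=22 blocked=[2]
Op 10: conn=16 S1=57 S2=-26 S3=9 S4=15 blocked=[2]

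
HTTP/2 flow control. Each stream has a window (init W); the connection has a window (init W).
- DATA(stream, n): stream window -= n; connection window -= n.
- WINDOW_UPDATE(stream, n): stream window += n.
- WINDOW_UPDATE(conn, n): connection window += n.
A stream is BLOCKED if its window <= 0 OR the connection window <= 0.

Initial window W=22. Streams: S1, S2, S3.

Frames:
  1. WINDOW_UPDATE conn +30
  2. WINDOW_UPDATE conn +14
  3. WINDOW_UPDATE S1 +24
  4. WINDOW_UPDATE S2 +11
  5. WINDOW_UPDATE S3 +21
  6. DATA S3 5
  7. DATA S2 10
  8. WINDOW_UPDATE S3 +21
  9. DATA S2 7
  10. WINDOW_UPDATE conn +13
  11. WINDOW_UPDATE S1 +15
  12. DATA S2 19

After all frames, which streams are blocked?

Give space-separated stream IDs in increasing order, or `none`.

Op 1: conn=52 S1=22 S2=22 S3=22 blocked=[]
Op 2: conn=66 S1=22 S2=22 S3=22 blocked=[]
Op 3: conn=66 S1=46 S2=22 S3=22 blocked=[]
Op 4: conn=66 S1=46 S2=33 S3=22 blocked=[]
Op 5: conn=66 S1=46 S2=33 S3=43 blocked=[]
Op 6: conn=61 S1=46 S2=33 S3=38 blocked=[]
Op 7: conn=51 S1=46 S2=23 S3=38 blocked=[]
Op 8: conn=51 S1=46 S2=23 S3=59 blocked=[]
Op 9: conn=44 S1=46 S2=16 S3=59 blocked=[]
Op 10: conn=57 S1=46 S2=16 S3=59 blocked=[]
Op 11: conn=57 S1=61 S2=16 S3=59 blocked=[]
Op 12: conn=38 S1=61 S2=-3 S3=59 blocked=[2]

Answer: S2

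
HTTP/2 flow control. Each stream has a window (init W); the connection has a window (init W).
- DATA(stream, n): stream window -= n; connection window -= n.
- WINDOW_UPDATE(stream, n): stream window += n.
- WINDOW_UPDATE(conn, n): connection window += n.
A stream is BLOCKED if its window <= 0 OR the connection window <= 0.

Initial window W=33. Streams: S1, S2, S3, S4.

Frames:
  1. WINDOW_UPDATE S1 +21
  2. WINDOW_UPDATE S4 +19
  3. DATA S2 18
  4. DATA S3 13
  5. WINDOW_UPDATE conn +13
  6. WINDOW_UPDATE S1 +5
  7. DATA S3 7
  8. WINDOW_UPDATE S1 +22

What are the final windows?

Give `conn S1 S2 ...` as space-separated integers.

Op 1: conn=33 S1=54 S2=33 S3=33 S4=33 blocked=[]
Op 2: conn=33 S1=54 S2=33 S3=33 S4=52 blocked=[]
Op 3: conn=15 S1=54 S2=15 S3=33 S4=52 blocked=[]
Op 4: conn=2 S1=54 S2=15 S3=20 S4=52 blocked=[]
Op 5: conn=15 S1=54 S2=15 S3=20 S4=52 blocked=[]
Op 6: conn=15 S1=59 S2=15 S3=20 S4=52 blocked=[]
Op 7: conn=8 S1=59 S2=15 S3=13 S4=52 blocked=[]
Op 8: conn=8 S1=81 S2=15 S3=13 S4=52 blocked=[]

Answer: 8 81 15 13 52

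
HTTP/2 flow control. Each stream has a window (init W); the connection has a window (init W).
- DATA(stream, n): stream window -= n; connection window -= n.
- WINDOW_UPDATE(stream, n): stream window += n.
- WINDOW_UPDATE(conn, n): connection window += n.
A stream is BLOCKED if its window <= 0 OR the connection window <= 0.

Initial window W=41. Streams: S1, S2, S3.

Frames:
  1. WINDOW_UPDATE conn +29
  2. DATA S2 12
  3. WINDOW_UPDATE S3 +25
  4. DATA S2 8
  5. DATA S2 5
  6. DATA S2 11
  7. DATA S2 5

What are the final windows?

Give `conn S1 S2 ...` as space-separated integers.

Op 1: conn=70 S1=41 S2=41 S3=41 blocked=[]
Op 2: conn=58 S1=41 S2=29 S3=41 blocked=[]
Op 3: conn=58 S1=41 S2=29 S3=66 blocked=[]
Op 4: conn=50 S1=41 S2=21 S3=66 blocked=[]
Op 5: conn=45 S1=41 S2=16 S3=66 blocked=[]
Op 6: conn=34 S1=41 S2=5 S3=66 blocked=[]
Op 7: conn=29 S1=41 S2=0 S3=66 blocked=[2]

Answer: 29 41 0 66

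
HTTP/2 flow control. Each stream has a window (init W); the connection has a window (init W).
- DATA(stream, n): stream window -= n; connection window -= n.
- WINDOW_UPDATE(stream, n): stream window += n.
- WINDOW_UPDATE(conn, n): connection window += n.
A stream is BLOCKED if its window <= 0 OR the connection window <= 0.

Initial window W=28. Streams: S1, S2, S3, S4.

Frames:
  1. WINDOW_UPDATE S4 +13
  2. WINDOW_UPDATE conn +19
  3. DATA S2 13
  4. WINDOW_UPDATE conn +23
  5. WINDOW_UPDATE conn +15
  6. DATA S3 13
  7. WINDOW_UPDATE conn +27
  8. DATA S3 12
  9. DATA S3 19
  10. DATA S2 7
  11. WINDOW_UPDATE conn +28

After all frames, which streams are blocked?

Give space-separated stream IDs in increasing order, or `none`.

Op 1: conn=28 S1=28 S2=28 S3=28 S4=41 blocked=[]
Op 2: conn=47 S1=28 S2=28 S3=28 S4=41 blocked=[]
Op 3: conn=34 S1=28 S2=15 S3=28 S4=41 blocked=[]
Op 4: conn=57 S1=28 S2=15 S3=28 S4=41 blocked=[]
Op 5: conn=72 S1=28 S2=15 S3=28 S4=41 blocked=[]
Op 6: conn=59 S1=28 S2=15 S3=15 S4=41 blocked=[]
Op 7: conn=86 S1=28 S2=15 S3=15 S4=41 blocked=[]
Op 8: conn=74 S1=28 S2=15 S3=3 S4=41 blocked=[]
Op 9: conn=55 S1=28 S2=15 S3=-16 S4=41 blocked=[3]
Op 10: conn=48 S1=28 S2=8 S3=-16 S4=41 blocked=[3]
Op 11: conn=76 S1=28 S2=8 S3=-16 S4=41 blocked=[3]

Answer: S3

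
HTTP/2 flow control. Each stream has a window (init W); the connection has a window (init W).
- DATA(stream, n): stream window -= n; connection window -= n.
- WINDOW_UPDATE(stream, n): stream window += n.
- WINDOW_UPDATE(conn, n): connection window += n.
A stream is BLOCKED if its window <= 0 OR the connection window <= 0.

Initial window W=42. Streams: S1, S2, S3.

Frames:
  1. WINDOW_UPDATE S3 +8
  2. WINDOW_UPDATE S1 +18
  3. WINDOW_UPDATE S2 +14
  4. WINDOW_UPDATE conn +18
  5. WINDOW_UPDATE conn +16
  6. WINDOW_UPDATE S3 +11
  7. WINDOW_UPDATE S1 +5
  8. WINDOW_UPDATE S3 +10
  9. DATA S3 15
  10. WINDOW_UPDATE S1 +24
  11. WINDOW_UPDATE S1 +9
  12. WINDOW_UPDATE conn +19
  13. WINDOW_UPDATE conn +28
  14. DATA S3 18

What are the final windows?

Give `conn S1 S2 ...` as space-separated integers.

Answer: 90 98 56 38

Derivation:
Op 1: conn=42 S1=42 S2=42 S3=50 blocked=[]
Op 2: conn=42 S1=60 S2=42 S3=50 blocked=[]
Op 3: conn=42 S1=60 S2=56 S3=50 blocked=[]
Op 4: conn=60 S1=60 S2=56 S3=50 blocked=[]
Op 5: conn=76 S1=60 S2=56 S3=50 blocked=[]
Op 6: conn=76 S1=60 S2=56 S3=61 blocked=[]
Op 7: conn=76 S1=65 S2=56 S3=61 blocked=[]
Op 8: conn=76 S1=65 S2=56 S3=71 blocked=[]
Op 9: conn=61 S1=65 S2=56 S3=56 blocked=[]
Op 10: conn=61 S1=89 S2=56 S3=56 blocked=[]
Op 11: conn=61 S1=98 S2=56 S3=56 blocked=[]
Op 12: conn=80 S1=98 S2=56 S3=56 blocked=[]
Op 13: conn=108 S1=98 S2=56 S3=56 blocked=[]
Op 14: conn=90 S1=98 S2=56 S3=38 blocked=[]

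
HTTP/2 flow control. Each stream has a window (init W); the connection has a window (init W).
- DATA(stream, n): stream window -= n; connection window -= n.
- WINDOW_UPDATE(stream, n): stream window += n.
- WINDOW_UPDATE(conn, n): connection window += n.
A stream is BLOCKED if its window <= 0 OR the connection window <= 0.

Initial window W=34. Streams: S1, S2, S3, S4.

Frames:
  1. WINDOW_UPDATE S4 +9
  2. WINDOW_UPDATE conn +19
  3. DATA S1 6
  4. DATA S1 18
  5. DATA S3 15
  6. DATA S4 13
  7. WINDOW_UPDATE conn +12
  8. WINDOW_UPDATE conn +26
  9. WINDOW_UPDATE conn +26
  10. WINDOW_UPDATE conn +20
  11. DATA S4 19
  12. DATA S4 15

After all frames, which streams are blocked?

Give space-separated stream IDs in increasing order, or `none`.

Op 1: conn=34 S1=34 S2=34 S3=34 S4=43 blocked=[]
Op 2: conn=53 S1=34 S2=34 S3=34 S4=43 blocked=[]
Op 3: conn=47 S1=28 S2=34 S3=34 S4=43 blocked=[]
Op 4: conn=29 S1=10 S2=34 S3=34 S4=43 blocked=[]
Op 5: conn=14 S1=10 S2=34 S3=19 S4=43 blocked=[]
Op 6: conn=1 S1=10 S2=34 S3=19 S4=30 blocked=[]
Op 7: conn=13 S1=10 S2=34 S3=19 S4=30 blocked=[]
Op 8: conn=39 S1=10 S2=34 S3=19 S4=30 blocked=[]
Op 9: conn=65 S1=10 S2=34 S3=19 S4=30 blocked=[]
Op 10: conn=85 S1=10 S2=34 S3=19 S4=30 blocked=[]
Op 11: conn=66 S1=10 S2=34 S3=19 S4=11 blocked=[]
Op 12: conn=51 S1=10 S2=34 S3=19 S4=-4 blocked=[4]

Answer: S4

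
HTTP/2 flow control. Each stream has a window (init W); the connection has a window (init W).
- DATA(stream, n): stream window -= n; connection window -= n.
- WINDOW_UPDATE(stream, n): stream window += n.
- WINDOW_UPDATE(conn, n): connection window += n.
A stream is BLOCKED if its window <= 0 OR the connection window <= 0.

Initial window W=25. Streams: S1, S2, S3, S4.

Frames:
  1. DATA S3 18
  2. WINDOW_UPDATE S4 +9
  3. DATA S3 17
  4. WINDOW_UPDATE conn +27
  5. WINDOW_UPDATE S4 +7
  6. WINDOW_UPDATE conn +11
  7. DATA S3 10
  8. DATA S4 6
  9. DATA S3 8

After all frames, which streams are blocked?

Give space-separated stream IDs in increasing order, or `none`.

Op 1: conn=7 S1=25 S2=25 S3=7 S4=25 blocked=[]
Op 2: conn=7 S1=25 S2=25 S3=7 S4=34 blocked=[]
Op 3: conn=-10 S1=25 S2=25 S3=-10 S4=34 blocked=[1, 2, 3, 4]
Op 4: conn=17 S1=25 S2=25 S3=-10 S4=34 blocked=[3]
Op 5: conn=17 S1=25 S2=25 S3=-10 S4=41 blocked=[3]
Op 6: conn=28 S1=25 S2=25 S3=-10 S4=41 blocked=[3]
Op 7: conn=18 S1=25 S2=25 S3=-20 S4=41 blocked=[3]
Op 8: conn=12 S1=25 S2=25 S3=-20 S4=35 blocked=[3]
Op 9: conn=4 S1=25 S2=25 S3=-28 S4=35 blocked=[3]

Answer: S3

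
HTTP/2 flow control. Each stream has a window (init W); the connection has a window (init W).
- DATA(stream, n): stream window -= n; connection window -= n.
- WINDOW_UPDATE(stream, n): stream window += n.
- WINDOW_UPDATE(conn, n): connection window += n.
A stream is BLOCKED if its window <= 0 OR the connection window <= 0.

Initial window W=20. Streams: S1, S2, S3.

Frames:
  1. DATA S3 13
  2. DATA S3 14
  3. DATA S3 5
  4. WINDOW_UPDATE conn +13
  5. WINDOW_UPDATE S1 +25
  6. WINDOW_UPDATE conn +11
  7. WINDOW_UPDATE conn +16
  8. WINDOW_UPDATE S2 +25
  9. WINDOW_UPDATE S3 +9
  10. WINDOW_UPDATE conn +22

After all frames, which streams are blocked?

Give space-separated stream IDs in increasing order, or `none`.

Op 1: conn=7 S1=20 S2=20 S3=7 blocked=[]
Op 2: conn=-7 S1=20 S2=20 S3=-7 blocked=[1, 2, 3]
Op 3: conn=-12 S1=20 S2=20 S3=-12 blocked=[1, 2, 3]
Op 4: conn=1 S1=20 S2=20 S3=-12 blocked=[3]
Op 5: conn=1 S1=45 S2=20 S3=-12 blocked=[3]
Op 6: conn=12 S1=45 S2=20 S3=-12 blocked=[3]
Op 7: conn=28 S1=45 S2=20 S3=-12 blocked=[3]
Op 8: conn=28 S1=45 S2=45 S3=-12 blocked=[3]
Op 9: conn=28 S1=45 S2=45 S3=-3 blocked=[3]
Op 10: conn=50 S1=45 S2=45 S3=-3 blocked=[3]

Answer: S3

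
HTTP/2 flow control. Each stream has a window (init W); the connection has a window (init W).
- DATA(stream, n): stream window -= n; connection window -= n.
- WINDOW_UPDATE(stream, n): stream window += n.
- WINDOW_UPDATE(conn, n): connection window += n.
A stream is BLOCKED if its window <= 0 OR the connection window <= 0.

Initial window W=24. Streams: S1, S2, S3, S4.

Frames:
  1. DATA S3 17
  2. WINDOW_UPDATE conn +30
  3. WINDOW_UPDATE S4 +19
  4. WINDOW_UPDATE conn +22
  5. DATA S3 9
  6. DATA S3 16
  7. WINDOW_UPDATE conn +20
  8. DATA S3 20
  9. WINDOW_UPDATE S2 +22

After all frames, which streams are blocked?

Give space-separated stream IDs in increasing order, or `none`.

Answer: S3

Derivation:
Op 1: conn=7 S1=24 S2=24 S3=7 S4=24 blocked=[]
Op 2: conn=37 S1=24 S2=24 S3=7 S4=24 blocked=[]
Op 3: conn=37 S1=24 S2=24 S3=7 S4=43 blocked=[]
Op 4: conn=59 S1=24 S2=24 S3=7 S4=43 blocked=[]
Op 5: conn=50 S1=24 S2=24 S3=-2 S4=43 blocked=[3]
Op 6: conn=34 S1=24 S2=24 S3=-18 S4=43 blocked=[3]
Op 7: conn=54 S1=24 S2=24 S3=-18 S4=43 blocked=[3]
Op 8: conn=34 S1=24 S2=24 S3=-38 S4=43 blocked=[3]
Op 9: conn=34 S1=24 S2=46 S3=-38 S4=43 blocked=[3]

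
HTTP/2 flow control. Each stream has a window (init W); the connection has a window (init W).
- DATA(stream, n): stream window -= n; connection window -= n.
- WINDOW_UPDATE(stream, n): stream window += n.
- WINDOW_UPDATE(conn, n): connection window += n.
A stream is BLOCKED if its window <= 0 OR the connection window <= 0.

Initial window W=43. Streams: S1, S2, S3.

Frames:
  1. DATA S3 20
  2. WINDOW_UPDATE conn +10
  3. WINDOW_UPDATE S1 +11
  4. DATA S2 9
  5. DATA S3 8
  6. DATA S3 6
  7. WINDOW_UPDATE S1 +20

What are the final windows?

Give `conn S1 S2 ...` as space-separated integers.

Op 1: conn=23 S1=43 S2=43 S3=23 blocked=[]
Op 2: conn=33 S1=43 S2=43 S3=23 blocked=[]
Op 3: conn=33 S1=54 S2=43 S3=23 blocked=[]
Op 4: conn=24 S1=54 S2=34 S3=23 blocked=[]
Op 5: conn=16 S1=54 S2=34 S3=15 blocked=[]
Op 6: conn=10 S1=54 S2=34 S3=9 blocked=[]
Op 7: conn=10 S1=74 S2=34 S3=9 blocked=[]

Answer: 10 74 34 9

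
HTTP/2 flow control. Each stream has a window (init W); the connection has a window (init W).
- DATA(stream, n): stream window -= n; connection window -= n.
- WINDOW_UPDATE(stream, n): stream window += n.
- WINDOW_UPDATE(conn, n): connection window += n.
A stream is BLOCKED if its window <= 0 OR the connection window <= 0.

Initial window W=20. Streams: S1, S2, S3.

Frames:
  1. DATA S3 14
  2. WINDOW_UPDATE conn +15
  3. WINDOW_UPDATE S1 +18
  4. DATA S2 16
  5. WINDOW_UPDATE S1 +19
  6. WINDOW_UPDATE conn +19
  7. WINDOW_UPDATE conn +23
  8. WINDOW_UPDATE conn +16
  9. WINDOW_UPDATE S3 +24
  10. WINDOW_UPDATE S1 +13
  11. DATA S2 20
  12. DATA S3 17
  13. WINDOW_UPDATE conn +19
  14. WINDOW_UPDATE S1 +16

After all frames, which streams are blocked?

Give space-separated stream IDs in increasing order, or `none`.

Answer: S2

Derivation:
Op 1: conn=6 S1=20 S2=20 S3=6 blocked=[]
Op 2: conn=21 S1=20 S2=20 S3=6 blocked=[]
Op 3: conn=21 S1=38 S2=20 S3=6 blocked=[]
Op 4: conn=5 S1=38 S2=4 S3=6 blocked=[]
Op 5: conn=5 S1=57 S2=4 S3=6 blocked=[]
Op 6: conn=24 S1=57 S2=4 S3=6 blocked=[]
Op 7: conn=47 S1=57 S2=4 S3=6 blocked=[]
Op 8: conn=63 S1=57 S2=4 S3=6 blocked=[]
Op 9: conn=63 S1=57 S2=4 S3=30 blocked=[]
Op 10: conn=63 S1=70 S2=4 S3=30 blocked=[]
Op 11: conn=43 S1=70 S2=-16 S3=30 blocked=[2]
Op 12: conn=26 S1=70 S2=-16 S3=13 blocked=[2]
Op 13: conn=45 S1=70 S2=-16 S3=13 blocked=[2]
Op 14: conn=45 S1=86 S2=-16 S3=13 blocked=[2]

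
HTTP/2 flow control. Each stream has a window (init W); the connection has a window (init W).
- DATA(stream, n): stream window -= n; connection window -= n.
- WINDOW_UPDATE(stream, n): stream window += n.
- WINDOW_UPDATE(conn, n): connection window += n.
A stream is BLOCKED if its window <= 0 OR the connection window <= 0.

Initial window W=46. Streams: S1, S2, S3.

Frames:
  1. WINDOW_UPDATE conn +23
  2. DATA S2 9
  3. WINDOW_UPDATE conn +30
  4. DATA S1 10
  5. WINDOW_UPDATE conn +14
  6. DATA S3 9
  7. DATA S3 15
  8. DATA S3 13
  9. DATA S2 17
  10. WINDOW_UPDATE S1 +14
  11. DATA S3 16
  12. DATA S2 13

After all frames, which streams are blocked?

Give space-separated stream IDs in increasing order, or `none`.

Op 1: conn=69 S1=46 S2=46 S3=46 blocked=[]
Op 2: conn=60 S1=46 S2=37 S3=46 blocked=[]
Op 3: conn=90 S1=46 S2=37 S3=46 blocked=[]
Op 4: conn=80 S1=36 S2=37 S3=46 blocked=[]
Op 5: conn=94 S1=36 S2=37 S3=46 blocked=[]
Op 6: conn=85 S1=36 S2=37 S3=37 blocked=[]
Op 7: conn=70 S1=36 S2=37 S3=22 blocked=[]
Op 8: conn=57 S1=36 S2=37 S3=9 blocked=[]
Op 9: conn=40 S1=36 S2=20 S3=9 blocked=[]
Op 10: conn=40 S1=50 S2=20 S3=9 blocked=[]
Op 11: conn=24 S1=50 S2=20 S3=-7 blocked=[3]
Op 12: conn=11 S1=50 S2=7 S3=-7 blocked=[3]

Answer: S3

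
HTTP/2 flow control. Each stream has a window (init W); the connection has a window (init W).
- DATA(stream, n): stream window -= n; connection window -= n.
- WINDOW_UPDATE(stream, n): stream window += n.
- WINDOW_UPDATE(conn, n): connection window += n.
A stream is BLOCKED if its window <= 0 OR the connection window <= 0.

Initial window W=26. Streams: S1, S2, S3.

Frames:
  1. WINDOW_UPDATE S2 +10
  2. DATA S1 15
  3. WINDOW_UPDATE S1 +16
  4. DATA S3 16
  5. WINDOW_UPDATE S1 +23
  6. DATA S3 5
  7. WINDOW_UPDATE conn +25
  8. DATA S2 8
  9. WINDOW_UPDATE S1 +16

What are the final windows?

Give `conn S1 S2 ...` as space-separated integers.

Answer: 7 66 28 5

Derivation:
Op 1: conn=26 S1=26 S2=36 S3=26 blocked=[]
Op 2: conn=11 S1=11 S2=36 S3=26 blocked=[]
Op 3: conn=11 S1=27 S2=36 S3=26 blocked=[]
Op 4: conn=-5 S1=27 S2=36 S3=10 blocked=[1, 2, 3]
Op 5: conn=-5 S1=50 S2=36 S3=10 blocked=[1, 2, 3]
Op 6: conn=-10 S1=50 S2=36 S3=5 blocked=[1, 2, 3]
Op 7: conn=15 S1=50 S2=36 S3=5 blocked=[]
Op 8: conn=7 S1=50 S2=28 S3=5 blocked=[]
Op 9: conn=7 S1=66 S2=28 S3=5 blocked=[]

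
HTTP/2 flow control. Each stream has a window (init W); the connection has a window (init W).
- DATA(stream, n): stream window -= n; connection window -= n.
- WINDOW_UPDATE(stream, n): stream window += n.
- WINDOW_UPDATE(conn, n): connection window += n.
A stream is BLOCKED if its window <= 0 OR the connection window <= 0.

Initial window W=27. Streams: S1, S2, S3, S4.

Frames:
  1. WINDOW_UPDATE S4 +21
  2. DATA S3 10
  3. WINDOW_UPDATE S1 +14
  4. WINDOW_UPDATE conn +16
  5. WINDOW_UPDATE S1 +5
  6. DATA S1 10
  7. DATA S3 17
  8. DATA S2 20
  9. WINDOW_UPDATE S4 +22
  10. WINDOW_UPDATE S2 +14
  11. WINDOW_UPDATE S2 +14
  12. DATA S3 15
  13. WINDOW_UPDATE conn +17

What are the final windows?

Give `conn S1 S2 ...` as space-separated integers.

Op 1: conn=27 S1=27 S2=27 S3=27 S4=48 blocked=[]
Op 2: conn=17 S1=27 S2=27 S3=17 S4=48 blocked=[]
Op 3: conn=17 S1=41 S2=27 S3=17 S4=48 blocked=[]
Op 4: conn=33 S1=41 S2=27 S3=17 S4=48 blocked=[]
Op 5: conn=33 S1=46 S2=27 S3=17 S4=48 blocked=[]
Op 6: conn=23 S1=36 S2=27 S3=17 S4=48 blocked=[]
Op 7: conn=6 S1=36 S2=27 S3=0 S4=48 blocked=[3]
Op 8: conn=-14 S1=36 S2=7 S3=0 S4=48 blocked=[1, 2, 3, 4]
Op 9: conn=-14 S1=36 S2=7 S3=0 S4=70 blocked=[1, 2, 3, 4]
Op 10: conn=-14 S1=36 S2=21 S3=0 S4=70 blocked=[1, 2, 3, 4]
Op 11: conn=-14 S1=36 S2=35 S3=0 S4=70 blocked=[1, 2, 3, 4]
Op 12: conn=-29 S1=36 S2=35 S3=-15 S4=70 blocked=[1, 2, 3, 4]
Op 13: conn=-12 S1=36 S2=35 S3=-15 S4=70 blocked=[1, 2, 3, 4]

Answer: -12 36 35 -15 70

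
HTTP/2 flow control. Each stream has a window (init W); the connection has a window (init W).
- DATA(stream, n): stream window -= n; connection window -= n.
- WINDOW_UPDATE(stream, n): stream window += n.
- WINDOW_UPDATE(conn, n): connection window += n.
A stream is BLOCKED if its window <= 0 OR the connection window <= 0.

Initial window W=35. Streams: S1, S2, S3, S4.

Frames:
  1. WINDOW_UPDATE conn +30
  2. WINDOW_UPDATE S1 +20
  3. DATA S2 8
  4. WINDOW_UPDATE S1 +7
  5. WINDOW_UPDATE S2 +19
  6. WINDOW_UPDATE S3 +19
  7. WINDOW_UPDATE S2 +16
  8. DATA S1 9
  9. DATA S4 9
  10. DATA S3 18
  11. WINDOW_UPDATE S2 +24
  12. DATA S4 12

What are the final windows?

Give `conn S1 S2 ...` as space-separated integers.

Answer: 9 53 86 36 14

Derivation:
Op 1: conn=65 S1=35 S2=35 S3=35 S4=35 blocked=[]
Op 2: conn=65 S1=55 S2=35 S3=35 S4=35 blocked=[]
Op 3: conn=57 S1=55 S2=27 S3=35 S4=35 blocked=[]
Op 4: conn=57 S1=62 S2=27 S3=35 S4=35 blocked=[]
Op 5: conn=57 S1=62 S2=46 S3=35 S4=35 blocked=[]
Op 6: conn=57 S1=62 S2=46 S3=54 S4=35 blocked=[]
Op 7: conn=57 S1=62 S2=62 S3=54 S4=35 blocked=[]
Op 8: conn=48 S1=53 S2=62 S3=54 S4=35 blocked=[]
Op 9: conn=39 S1=53 S2=62 S3=54 S4=26 blocked=[]
Op 10: conn=21 S1=53 S2=62 S3=36 S4=26 blocked=[]
Op 11: conn=21 S1=53 S2=86 S3=36 S4=26 blocked=[]
Op 12: conn=9 S1=53 S2=86 S3=36 S4=14 blocked=[]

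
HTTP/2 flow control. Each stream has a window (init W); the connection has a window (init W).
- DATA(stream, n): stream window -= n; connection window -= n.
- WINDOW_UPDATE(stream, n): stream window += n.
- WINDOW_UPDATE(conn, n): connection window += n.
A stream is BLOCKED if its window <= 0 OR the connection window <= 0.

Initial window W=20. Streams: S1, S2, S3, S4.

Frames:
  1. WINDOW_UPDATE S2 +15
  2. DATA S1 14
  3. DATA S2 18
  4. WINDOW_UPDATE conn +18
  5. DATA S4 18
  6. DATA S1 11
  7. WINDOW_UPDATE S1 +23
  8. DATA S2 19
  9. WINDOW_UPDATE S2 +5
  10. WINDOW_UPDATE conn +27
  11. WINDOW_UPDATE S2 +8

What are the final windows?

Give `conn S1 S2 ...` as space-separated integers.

Op 1: conn=20 S1=20 S2=35 S3=20 S4=20 blocked=[]
Op 2: conn=6 S1=6 S2=35 S3=20 S4=20 blocked=[]
Op 3: conn=-12 S1=6 S2=17 S3=20 S4=20 blocked=[1, 2, 3, 4]
Op 4: conn=6 S1=6 S2=17 S3=20 S4=20 blocked=[]
Op 5: conn=-12 S1=6 S2=17 S3=20 S4=2 blocked=[1, 2, 3, 4]
Op 6: conn=-23 S1=-5 S2=17 S3=20 S4=2 blocked=[1, 2, 3, 4]
Op 7: conn=-23 S1=18 S2=17 S3=20 S4=2 blocked=[1, 2, 3, 4]
Op 8: conn=-42 S1=18 S2=-2 S3=20 S4=2 blocked=[1, 2, 3, 4]
Op 9: conn=-42 S1=18 S2=3 S3=20 S4=2 blocked=[1, 2, 3, 4]
Op 10: conn=-15 S1=18 S2=3 S3=20 S4=2 blocked=[1, 2, 3, 4]
Op 11: conn=-15 S1=18 S2=11 S3=20 S4=2 blocked=[1, 2, 3, 4]

Answer: -15 18 11 20 2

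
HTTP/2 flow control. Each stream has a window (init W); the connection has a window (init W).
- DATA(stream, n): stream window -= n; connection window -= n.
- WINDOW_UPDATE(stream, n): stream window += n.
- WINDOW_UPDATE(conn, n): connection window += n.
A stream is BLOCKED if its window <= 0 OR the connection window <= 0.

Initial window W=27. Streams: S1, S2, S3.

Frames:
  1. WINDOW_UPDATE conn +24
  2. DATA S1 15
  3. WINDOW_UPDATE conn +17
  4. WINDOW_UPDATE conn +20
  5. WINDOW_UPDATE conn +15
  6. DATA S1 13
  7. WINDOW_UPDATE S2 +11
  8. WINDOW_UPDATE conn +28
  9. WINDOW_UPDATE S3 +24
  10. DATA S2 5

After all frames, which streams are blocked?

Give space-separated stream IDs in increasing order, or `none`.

Answer: S1

Derivation:
Op 1: conn=51 S1=27 S2=27 S3=27 blocked=[]
Op 2: conn=36 S1=12 S2=27 S3=27 blocked=[]
Op 3: conn=53 S1=12 S2=27 S3=27 blocked=[]
Op 4: conn=73 S1=12 S2=27 S3=27 blocked=[]
Op 5: conn=88 S1=12 S2=27 S3=27 blocked=[]
Op 6: conn=75 S1=-1 S2=27 S3=27 blocked=[1]
Op 7: conn=75 S1=-1 S2=38 S3=27 blocked=[1]
Op 8: conn=103 S1=-1 S2=38 S3=27 blocked=[1]
Op 9: conn=103 S1=-1 S2=38 S3=51 blocked=[1]
Op 10: conn=98 S1=-1 S2=33 S3=51 blocked=[1]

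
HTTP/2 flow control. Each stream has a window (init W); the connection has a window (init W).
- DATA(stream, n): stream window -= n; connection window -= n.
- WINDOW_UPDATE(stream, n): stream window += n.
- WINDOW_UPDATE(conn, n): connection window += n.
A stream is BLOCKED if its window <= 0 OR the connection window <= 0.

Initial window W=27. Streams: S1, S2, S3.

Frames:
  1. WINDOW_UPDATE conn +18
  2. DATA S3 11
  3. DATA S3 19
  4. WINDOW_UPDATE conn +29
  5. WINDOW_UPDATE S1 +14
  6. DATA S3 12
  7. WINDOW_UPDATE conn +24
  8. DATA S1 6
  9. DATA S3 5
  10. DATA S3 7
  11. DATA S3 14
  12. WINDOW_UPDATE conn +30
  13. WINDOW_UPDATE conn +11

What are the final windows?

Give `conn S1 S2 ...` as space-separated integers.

Op 1: conn=45 S1=27 S2=27 S3=27 blocked=[]
Op 2: conn=34 S1=27 S2=27 S3=16 blocked=[]
Op 3: conn=15 S1=27 S2=27 S3=-3 blocked=[3]
Op 4: conn=44 S1=27 S2=27 S3=-3 blocked=[3]
Op 5: conn=44 S1=41 S2=27 S3=-3 blocked=[3]
Op 6: conn=32 S1=41 S2=27 S3=-15 blocked=[3]
Op 7: conn=56 S1=41 S2=27 S3=-15 blocked=[3]
Op 8: conn=50 S1=35 S2=27 S3=-15 blocked=[3]
Op 9: conn=45 S1=35 S2=27 S3=-20 blocked=[3]
Op 10: conn=38 S1=35 S2=27 S3=-27 blocked=[3]
Op 11: conn=24 S1=35 S2=27 S3=-41 blocked=[3]
Op 12: conn=54 S1=35 S2=27 S3=-41 blocked=[3]
Op 13: conn=65 S1=35 S2=27 S3=-41 blocked=[3]

Answer: 65 35 27 -41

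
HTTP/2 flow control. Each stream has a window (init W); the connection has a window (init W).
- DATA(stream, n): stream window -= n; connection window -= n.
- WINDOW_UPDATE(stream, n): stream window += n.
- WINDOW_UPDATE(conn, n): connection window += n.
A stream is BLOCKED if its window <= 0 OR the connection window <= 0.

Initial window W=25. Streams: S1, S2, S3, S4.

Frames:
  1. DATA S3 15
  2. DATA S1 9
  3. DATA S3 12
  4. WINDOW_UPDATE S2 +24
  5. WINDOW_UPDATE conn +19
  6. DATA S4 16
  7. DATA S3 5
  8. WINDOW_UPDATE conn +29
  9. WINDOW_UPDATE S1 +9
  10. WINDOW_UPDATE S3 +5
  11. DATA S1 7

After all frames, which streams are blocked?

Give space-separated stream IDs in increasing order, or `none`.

Op 1: conn=10 S1=25 S2=25 S3=10 S4=25 blocked=[]
Op 2: conn=1 S1=16 S2=25 S3=10 S4=25 blocked=[]
Op 3: conn=-11 S1=16 S2=25 S3=-2 S4=25 blocked=[1, 2, 3, 4]
Op 4: conn=-11 S1=16 S2=49 S3=-2 S4=25 blocked=[1, 2, 3, 4]
Op 5: conn=8 S1=16 S2=49 S3=-2 S4=25 blocked=[3]
Op 6: conn=-8 S1=16 S2=49 S3=-2 S4=9 blocked=[1, 2, 3, 4]
Op 7: conn=-13 S1=16 S2=49 S3=-7 S4=9 blocked=[1, 2, 3, 4]
Op 8: conn=16 S1=16 S2=49 S3=-7 S4=9 blocked=[3]
Op 9: conn=16 S1=25 S2=49 S3=-7 S4=9 blocked=[3]
Op 10: conn=16 S1=25 S2=49 S3=-2 S4=9 blocked=[3]
Op 11: conn=9 S1=18 S2=49 S3=-2 S4=9 blocked=[3]

Answer: S3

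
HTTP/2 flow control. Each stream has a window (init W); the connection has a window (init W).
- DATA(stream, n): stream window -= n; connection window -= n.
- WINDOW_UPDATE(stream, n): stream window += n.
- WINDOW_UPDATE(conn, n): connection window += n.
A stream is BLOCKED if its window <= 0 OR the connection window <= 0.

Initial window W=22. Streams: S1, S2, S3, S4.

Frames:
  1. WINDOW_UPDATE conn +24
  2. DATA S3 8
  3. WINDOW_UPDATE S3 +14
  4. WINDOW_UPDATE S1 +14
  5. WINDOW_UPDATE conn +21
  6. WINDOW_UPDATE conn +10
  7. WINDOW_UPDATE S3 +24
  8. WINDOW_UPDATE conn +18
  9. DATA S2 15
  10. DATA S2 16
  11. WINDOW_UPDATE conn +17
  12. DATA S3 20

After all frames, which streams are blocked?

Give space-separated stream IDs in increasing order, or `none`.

Op 1: conn=46 S1=22 S2=22 S3=22 S4=22 blocked=[]
Op 2: conn=38 S1=22 S2=22 S3=14 S4=22 blocked=[]
Op 3: conn=38 S1=22 S2=22 S3=28 S4=22 blocked=[]
Op 4: conn=38 S1=36 S2=22 S3=28 S4=22 blocked=[]
Op 5: conn=59 S1=36 S2=22 S3=28 S4=22 blocked=[]
Op 6: conn=69 S1=36 S2=22 S3=28 S4=22 blocked=[]
Op 7: conn=69 S1=36 S2=22 S3=52 S4=22 blocked=[]
Op 8: conn=87 S1=36 S2=22 S3=52 S4=22 blocked=[]
Op 9: conn=72 S1=36 S2=7 S3=52 S4=22 blocked=[]
Op 10: conn=56 S1=36 S2=-9 S3=52 S4=22 blocked=[2]
Op 11: conn=73 S1=36 S2=-9 S3=52 S4=22 blocked=[2]
Op 12: conn=53 S1=36 S2=-9 S3=32 S4=22 blocked=[2]

Answer: S2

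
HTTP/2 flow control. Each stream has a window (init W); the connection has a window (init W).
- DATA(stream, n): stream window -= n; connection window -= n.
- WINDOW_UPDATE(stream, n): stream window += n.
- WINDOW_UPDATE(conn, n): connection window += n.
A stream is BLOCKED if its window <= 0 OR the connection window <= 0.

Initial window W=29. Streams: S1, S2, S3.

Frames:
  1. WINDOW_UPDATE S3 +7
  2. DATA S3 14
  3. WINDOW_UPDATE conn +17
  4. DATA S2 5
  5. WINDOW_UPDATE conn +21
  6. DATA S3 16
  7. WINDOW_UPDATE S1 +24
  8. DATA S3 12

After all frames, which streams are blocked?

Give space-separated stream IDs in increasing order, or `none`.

Op 1: conn=29 S1=29 S2=29 S3=36 blocked=[]
Op 2: conn=15 S1=29 S2=29 S3=22 blocked=[]
Op 3: conn=32 S1=29 S2=29 S3=22 blocked=[]
Op 4: conn=27 S1=29 S2=24 S3=22 blocked=[]
Op 5: conn=48 S1=29 S2=24 S3=22 blocked=[]
Op 6: conn=32 S1=29 S2=24 S3=6 blocked=[]
Op 7: conn=32 S1=53 S2=24 S3=6 blocked=[]
Op 8: conn=20 S1=53 S2=24 S3=-6 blocked=[3]

Answer: S3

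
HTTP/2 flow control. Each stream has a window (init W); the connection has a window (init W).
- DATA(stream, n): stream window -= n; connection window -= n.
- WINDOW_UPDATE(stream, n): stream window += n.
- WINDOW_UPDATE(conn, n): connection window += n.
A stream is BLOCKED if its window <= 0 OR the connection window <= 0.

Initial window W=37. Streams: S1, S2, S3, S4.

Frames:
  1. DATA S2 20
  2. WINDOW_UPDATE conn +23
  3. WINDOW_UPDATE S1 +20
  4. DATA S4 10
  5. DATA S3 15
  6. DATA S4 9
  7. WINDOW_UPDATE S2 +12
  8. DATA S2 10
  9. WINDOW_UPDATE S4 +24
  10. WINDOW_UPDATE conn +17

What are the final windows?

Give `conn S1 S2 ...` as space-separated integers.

Op 1: conn=17 S1=37 S2=17 S3=37 S4=37 blocked=[]
Op 2: conn=40 S1=37 S2=17 S3=37 S4=37 blocked=[]
Op 3: conn=40 S1=57 S2=17 S3=37 S4=37 blocked=[]
Op 4: conn=30 S1=57 S2=17 S3=37 S4=27 blocked=[]
Op 5: conn=15 S1=57 S2=17 S3=22 S4=27 blocked=[]
Op 6: conn=6 S1=57 S2=17 S3=22 S4=18 blocked=[]
Op 7: conn=6 S1=57 S2=29 S3=22 S4=18 blocked=[]
Op 8: conn=-4 S1=57 S2=19 S3=22 S4=18 blocked=[1, 2, 3, 4]
Op 9: conn=-4 S1=57 S2=19 S3=22 S4=42 blocked=[1, 2, 3, 4]
Op 10: conn=13 S1=57 S2=19 S3=22 S4=42 blocked=[]

Answer: 13 57 19 22 42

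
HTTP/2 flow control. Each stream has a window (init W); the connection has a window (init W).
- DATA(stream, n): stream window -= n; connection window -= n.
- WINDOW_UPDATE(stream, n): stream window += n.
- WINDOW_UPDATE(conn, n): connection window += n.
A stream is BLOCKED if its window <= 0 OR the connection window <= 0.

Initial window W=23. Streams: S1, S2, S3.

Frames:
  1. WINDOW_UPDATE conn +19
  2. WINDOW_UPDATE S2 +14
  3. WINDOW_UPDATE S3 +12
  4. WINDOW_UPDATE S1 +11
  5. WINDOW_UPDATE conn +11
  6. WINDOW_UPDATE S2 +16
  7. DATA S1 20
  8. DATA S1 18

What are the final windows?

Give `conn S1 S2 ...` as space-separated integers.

Answer: 15 -4 53 35

Derivation:
Op 1: conn=42 S1=23 S2=23 S3=23 blocked=[]
Op 2: conn=42 S1=23 S2=37 S3=23 blocked=[]
Op 3: conn=42 S1=23 S2=37 S3=35 blocked=[]
Op 4: conn=42 S1=34 S2=37 S3=35 blocked=[]
Op 5: conn=53 S1=34 S2=37 S3=35 blocked=[]
Op 6: conn=53 S1=34 S2=53 S3=35 blocked=[]
Op 7: conn=33 S1=14 S2=53 S3=35 blocked=[]
Op 8: conn=15 S1=-4 S2=53 S3=35 blocked=[1]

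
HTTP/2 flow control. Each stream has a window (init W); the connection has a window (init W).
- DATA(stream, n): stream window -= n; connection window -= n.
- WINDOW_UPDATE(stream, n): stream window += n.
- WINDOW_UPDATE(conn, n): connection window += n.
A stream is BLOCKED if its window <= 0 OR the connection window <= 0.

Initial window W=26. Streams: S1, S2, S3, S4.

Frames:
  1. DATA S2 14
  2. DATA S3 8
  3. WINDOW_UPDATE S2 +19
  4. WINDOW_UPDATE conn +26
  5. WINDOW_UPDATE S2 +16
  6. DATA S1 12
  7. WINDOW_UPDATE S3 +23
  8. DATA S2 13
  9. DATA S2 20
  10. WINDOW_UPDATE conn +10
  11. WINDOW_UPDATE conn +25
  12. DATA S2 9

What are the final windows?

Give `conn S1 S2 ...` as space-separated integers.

Op 1: conn=12 S1=26 S2=12 S3=26 S4=26 blocked=[]
Op 2: conn=4 S1=26 S2=12 S3=18 S4=26 blocked=[]
Op 3: conn=4 S1=26 S2=31 S3=18 S4=26 blocked=[]
Op 4: conn=30 S1=26 S2=31 S3=18 S4=26 blocked=[]
Op 5: conn=30 S1=26 S2=47 S3=18 S4=26 blocked=[]
Op 6: conn=18 S1=14 S2=47 S3=18 S4=26 blocked=[]
Op 7: conn=18 S1=14 S2=47 S3=41 S4=26 blocked=[]
Op 8: conn=5 S1=14 S2=34 S3=41 S4=26 blocked=[]
Op 9: conn=-15 S1=14 S2=14 S3=41 S4=26 blocked=[1, 2, 3, 4]
Op 10: conn=-5 S1=14 S2=14 S3=41 S4=26 blocked=[1, 2, 3, 4]
Op 11: conn=20 S1=14 S2=14 S3=41 S4=26 blocked=[]
Op 12: conn=11 S1=14 S2=5 S3=41 S4=26 blocked=[]

Answer: 11 14 5 41 26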